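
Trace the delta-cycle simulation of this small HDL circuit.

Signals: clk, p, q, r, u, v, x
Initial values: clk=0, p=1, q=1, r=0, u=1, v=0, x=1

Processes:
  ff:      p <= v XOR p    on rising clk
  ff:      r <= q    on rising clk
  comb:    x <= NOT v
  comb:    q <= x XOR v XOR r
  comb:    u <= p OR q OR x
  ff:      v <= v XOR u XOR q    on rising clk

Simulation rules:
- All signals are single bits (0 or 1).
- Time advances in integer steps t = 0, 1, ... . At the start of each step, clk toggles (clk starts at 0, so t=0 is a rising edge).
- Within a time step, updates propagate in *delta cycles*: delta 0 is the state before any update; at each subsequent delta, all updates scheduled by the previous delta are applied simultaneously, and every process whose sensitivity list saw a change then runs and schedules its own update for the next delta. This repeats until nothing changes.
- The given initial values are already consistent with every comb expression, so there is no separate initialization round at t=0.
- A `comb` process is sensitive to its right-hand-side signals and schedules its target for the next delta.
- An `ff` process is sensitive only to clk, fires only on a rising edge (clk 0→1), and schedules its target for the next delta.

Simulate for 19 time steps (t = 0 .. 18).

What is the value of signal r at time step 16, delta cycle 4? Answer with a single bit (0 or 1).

t0.Δ0 v=0 q=1 x=1 p=1 clk=0 u=1 r=0
t0.Δ1 v=0 q=1 x=1 p=1 clk=1 u=1 r=0
t0.Δ2 v=0 q=1 x=1 p=1 clk=1 u=1 r=1
t0.Δ3 v=0 q=0 x=1 p=1 clk=1 u=1 r=1
t1.Δ0 v=0 q=0 x=1 p=1 clk=1 u=1 r=1
t1.Δ1 v=0 q=0 x=1 p=1 clk=0 u=1 r=1
t2.Δ0 v=0 q=0 x=1 p=1 clk=0 u=1 r=1
t2.Δ1 v=0 q=0 x=1 p=1 clk=1 u=1 r=1
t2.Δ2 v=1 q=0 x=1 p=1 clk=1 u=1 r=0
t2.Δ3 v=1 q=0 x=0 p=1 clk=1 u=1 r=0
t2.Δ4 v=1 q=1 x=0 p=1 clk=1 u=1 r=0
t3.Δ0 v=1 q=1 x=0 p=1 clk=1 u=1 r=0
t3.Δ1 v=1 q=1 x=0 p=1 clk=0 u=1 r=0
t4.Δ0 v=1 q=1 x=0 p=1 clk=0 u=1 r=0
t4.Δ1 v=1 q=1 x=0 p=1 clk=1 u=1 r=0
t4.Δ2 v=1 q=1 x=0 p=0 clk=1 u=1 r=1
t4.Δ3 v=1 q=0 x=0 p=0 clk=1 u=1 r=1
t4.Δ4 v=1 q=0 x=0 p=0 clk=1 u=0 r=1
t5.Δ0 v=1 q=0 x=0 p=0 clk=1 u=0 r=1
t5.Δ1 v=1 q=0 x=0 p=0 clk=0 u=0 r=1
t6.Δ0 v=1 q=0 x=0 p=0 clk=0 u=0 r=1
t6.Δ1 v=1 q=0 x=0 p=0 clk=1 u=0 r=1
t6.Δ2 v=1 q=0 x=0 p=1 clk=1 u=0 r=0
t6.Δ3 v=1 q=1 x=0 p=1 clk=1 u=1 r=0
t7.Δ0 v=1 q=1 x=0 p=1 clk=1 u=1 r=0
t7.Δ1 v=1 q=1 x=0 p=1 clk=0 u=1 r=0
t8.Δ0 v=1 q=1 x=0 p=1 clk=0 u=1 r=0
t8.Δ1 v=1 q=1 x=0 p=1 clk=1 u=1 r=0
t8.Δ2 v=1 q=1 x=0 p=0 clk=1 u=1 r=1
t8.Δ3 v=1 q=0 x=0 p=0 clk=1 u=1 r=1
t8.Δ4 v=1 q=0 x=0 p=0 clk=1 u=0 r=1
t9.Δ0 v=1 q=0 x=0 p=0 clk=1 u=0 r=1
t9.Δ1 v=1 q=0 x=0 p=0 clk=0 u=0 r=1
t10.Δ0 v=1 q=0 x=0 p=0 clk=0 u=0 r=1
t10.Δ1 v=1 q=0 x=0 p=0 clk=1 u=0 r=1
t10.Δ2 v=1 q=0 x=0 p=1 clk=1 u=0 r=0
t10.Δ3 v=1 q=1 x=0 p=1 clk=1 u=1 r=0
t11.Δ0 v=1 q=1 x=0 p=1 clk=1 u=1 r=0
t11.Δ1 v=1 q=1 x=0 p=1 clk=0 u=1 r=0
t12.Δ0 v=1 q=1 x=0 p=1 clk=0 u=1 r=0
t12.Δ1 v=1 q=1 x=0 p=1 clk=1 u=1 r=0
t12.Δ2 v=1 q=1 x=0 p=0 clk=1 u=1 r=1
t12.Δ3 v=1 q=0 x=0 p=0 clk=1 u=1 r=1
t12.Δ4 v=1 q=0 x=0 p=0 clk=1 u=0 r=1
t13.Δ0 v=1 q=0 x=0 p=0 clk=1 u=0 r=1
t13.Δ1 v=1 q=0 x=0 p=0 clk=0 u=0 r=1
t14.Δ0 v=1 q=0 x=0 p=0 clk=0 u=0 r=1
t14.Δ1 v=1 q=0 x=0 p=0 clk=1 u=0 r=1
t14.Δ2 v=1 q=0 x=0 p=1 clk=1 u=0 r=0
t14.Δ3 v=1 q=1 x=0 p=1 clk=1 u=1 r=0
t15.Δ0 v=1 q=1 x=0 p=1 clk=1 u=1 r=0
t15.Δ1 v=1 q=1 x=0 p=1 clk=0 u=1 r=0
t16.Δ0 v=1 q=1 x=0 p=1 clk=0 u=1 r=0
t16.Δ1 v=1 q=1 x=0 p=1 clk=1 u=1 r=0
t16.Δ2 v=1 q=1 x=0 p=0 clk=1 u=1 r=1
t16.Δ3 v=1 q=0 x=0 p=0 clk=1 u=1 r=1
t16.Δ4 v=1 q=0 x=0 p=0 clk=1 u=0 r=1
t17.Δ0 v=1 q=0 x=0 p=0 clk=1 u=0 r=1
t17.Δ1 v=1 q=0 x=0 p=0 clk=0 u=0 r=1
t18.Δ0 v=1 q=0 x=0 p=0 clk=0 u=0 r=1
t18.Δ1 v=1 q=0 x=0 p=0 clk=1 u=0 r=1
t18.Δ2 v=1 q=0 x=0 p=1 clk=1 u=0 r=0
t18.Δ3 v=1 q=1 x=0 p=1 clk=1 u=1 r=0

1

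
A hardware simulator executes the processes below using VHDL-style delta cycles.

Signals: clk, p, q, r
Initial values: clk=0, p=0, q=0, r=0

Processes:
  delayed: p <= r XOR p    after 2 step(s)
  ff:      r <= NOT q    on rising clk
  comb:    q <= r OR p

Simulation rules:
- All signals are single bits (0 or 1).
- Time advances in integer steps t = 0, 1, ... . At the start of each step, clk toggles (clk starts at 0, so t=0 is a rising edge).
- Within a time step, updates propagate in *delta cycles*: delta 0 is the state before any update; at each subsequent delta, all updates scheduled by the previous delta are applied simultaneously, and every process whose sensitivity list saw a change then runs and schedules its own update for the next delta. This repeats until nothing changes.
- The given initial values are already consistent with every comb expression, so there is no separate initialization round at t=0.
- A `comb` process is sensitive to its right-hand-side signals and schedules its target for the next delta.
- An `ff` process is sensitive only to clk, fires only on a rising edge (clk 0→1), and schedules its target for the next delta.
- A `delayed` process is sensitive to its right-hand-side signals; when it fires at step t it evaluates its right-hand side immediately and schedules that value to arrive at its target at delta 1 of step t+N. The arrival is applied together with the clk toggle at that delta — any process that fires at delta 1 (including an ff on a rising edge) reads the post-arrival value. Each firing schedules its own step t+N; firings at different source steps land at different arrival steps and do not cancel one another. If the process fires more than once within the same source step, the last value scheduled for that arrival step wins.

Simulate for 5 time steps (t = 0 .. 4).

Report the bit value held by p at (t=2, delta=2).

1

t=0 Δ0: p=0 r=0 q=0 clk=0
  Δ1: clk:0→1
  Δ2: r:0→1
  Δ3: q:0→1
  (3Δ to stable)
t=1 Δ0: p=0 r=1 q=1 clk=1
  Δ1: clk:1→0
  (1Δ to stable)
t=2 Δ0: p=0 r=1 q=1 clk=0
  Δ1: p:0→1, clk:0→1
  Δ2: r:1→0
  (2Δ to stable)
t=3 Δ0: p=1 r=0 q=1 clk=1
  Δ1: clk:1→0
  (1Δ to stable)
t=4 Δ0: p=1 r=0 q=1 clk=0
  Δ1: clk:0→1
  (1Δ to stable)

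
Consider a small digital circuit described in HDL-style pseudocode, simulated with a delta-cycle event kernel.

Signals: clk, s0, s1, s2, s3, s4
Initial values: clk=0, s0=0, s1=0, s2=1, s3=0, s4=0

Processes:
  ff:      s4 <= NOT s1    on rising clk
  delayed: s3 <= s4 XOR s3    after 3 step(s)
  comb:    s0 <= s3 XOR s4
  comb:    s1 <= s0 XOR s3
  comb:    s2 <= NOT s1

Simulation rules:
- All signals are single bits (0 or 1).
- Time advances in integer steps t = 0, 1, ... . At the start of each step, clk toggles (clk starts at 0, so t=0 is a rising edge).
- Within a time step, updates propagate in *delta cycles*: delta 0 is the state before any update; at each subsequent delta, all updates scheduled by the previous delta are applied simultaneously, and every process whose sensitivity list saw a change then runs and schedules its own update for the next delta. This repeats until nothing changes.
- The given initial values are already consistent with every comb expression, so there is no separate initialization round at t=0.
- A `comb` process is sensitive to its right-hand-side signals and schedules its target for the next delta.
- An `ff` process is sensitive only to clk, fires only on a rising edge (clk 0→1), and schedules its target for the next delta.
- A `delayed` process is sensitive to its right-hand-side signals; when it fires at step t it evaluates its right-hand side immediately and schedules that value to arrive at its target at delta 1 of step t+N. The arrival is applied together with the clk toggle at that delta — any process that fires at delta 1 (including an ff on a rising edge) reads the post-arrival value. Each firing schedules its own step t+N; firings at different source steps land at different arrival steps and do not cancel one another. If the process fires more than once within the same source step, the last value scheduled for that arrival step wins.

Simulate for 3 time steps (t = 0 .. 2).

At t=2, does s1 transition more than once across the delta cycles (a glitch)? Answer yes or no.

t0.Δ0 s2=1 s0=0 s1=0 s4=0 clk=0 s3=0
t0.Δ1 s2=1 s0=0 s1=0 s4=0 clk=1 s3=0
t0.Δ2 s2=1 s0=0 s1=0 s4=1 clk=1 s3=0
t0.Δ3 s2=1 s0=1 s1=0 s4=1 clk=1 s3=0
t0.Δ4 s2=1 s0=1 s1=1 s4=1 clk=1 s3=0
t0.Δ5 s2=0 s0=1 s1=1 s4=1 clk=1 s3=0
t1.Δ0 s2=0 s0=1 s1=1 s4=1 clk=1 s3=0
t1.Δ1 s2=0 s0=1 s1=1 s4=1 clk=0 s3=0
t2.Δ0 s2=0 s0=1 s1=1 s4=1 clk=0 s3=0
t2.Δ1 s2=0 s0=1 s1=1 s4=1 clk=1 s3=0
t2.Δ2 s2=0 s0=1 s1=1 s4=0 clk=1 s3=0
t2.Δ3 s2=0 s0=0 s1=1 s4=0 clk=1 s3=0
t2.Δ4 s2=0 s0=0 s1=0 s4=0 clk=1 s3=0
t2.Δ5 s2=1 s0=0 s1=0 s4=0 clk=1 s3=0

no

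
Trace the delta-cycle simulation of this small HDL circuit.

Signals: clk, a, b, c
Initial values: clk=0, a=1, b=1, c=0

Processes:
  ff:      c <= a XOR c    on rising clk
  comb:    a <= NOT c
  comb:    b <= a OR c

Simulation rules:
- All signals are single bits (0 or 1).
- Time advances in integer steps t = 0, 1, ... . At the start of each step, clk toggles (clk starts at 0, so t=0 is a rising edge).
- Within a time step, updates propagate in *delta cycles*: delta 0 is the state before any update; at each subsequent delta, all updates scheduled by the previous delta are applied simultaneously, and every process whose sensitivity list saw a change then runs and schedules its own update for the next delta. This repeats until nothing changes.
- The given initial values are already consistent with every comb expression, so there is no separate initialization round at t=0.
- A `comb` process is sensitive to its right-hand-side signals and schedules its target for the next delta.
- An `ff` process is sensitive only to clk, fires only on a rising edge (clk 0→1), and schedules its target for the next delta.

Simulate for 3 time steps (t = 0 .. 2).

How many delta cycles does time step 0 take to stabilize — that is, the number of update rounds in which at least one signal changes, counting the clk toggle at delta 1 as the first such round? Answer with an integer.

t=0 Δ0: a=1 clk=0 c=0 b=1
  Δ1: clk:0→1
  Δ2: c:0→1
  Δ3: a:1→0
  (3Δ to stable)
t=1 Δ0: a=0 clk=1 c=1 b=1
  Δ1: clk:1→0
  (1Δ to stable)
t=2 Δ0: a=0 clk=0 c=1 b=1
  Δ1: clk:0→1
  (1Δ to stable)

3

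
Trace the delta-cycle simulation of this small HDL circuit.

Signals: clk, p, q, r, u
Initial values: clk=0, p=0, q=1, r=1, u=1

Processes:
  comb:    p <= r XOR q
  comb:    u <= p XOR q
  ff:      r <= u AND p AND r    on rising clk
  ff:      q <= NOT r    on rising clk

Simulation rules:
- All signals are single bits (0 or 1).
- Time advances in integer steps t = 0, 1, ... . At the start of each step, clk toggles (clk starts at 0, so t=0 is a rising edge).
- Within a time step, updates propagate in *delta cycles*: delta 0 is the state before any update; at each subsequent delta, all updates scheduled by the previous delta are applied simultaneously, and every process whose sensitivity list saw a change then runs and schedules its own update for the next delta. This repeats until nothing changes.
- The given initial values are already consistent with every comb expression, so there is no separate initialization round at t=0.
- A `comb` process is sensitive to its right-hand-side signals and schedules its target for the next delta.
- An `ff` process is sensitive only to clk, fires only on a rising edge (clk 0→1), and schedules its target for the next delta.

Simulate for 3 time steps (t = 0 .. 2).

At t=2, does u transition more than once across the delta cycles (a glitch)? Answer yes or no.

t0.Δ0 u=1 q=1 clk=0 r=1 p=0
t0.Δ1 u=1 q=1 clk=1 r=1 p=0
t0.Δ2 u=1 q=0 clk=1 r=0 p=0
t0.Δ3 u=0 q=0 clk=1 r=0 p=0
t1.Δ0 u=0 q=0 clk=1 r=0 p=0
t1.Δ1 u=0 q=0 clk=0 r=0 p=0
t2.Δ0 u=0 q=0 clk=0 r=0 p=0
t2.Δ1 u=0 q=0 clk=1 r=0 p=0
t2.Δ2 u=0 q=1 clk=1 r=0 p=0
t2.Δ3 u=1 q=1 clk=1 r=0 p=1
t2.Δ4 u=0 q=1 clk=1 r=0 p=1

yes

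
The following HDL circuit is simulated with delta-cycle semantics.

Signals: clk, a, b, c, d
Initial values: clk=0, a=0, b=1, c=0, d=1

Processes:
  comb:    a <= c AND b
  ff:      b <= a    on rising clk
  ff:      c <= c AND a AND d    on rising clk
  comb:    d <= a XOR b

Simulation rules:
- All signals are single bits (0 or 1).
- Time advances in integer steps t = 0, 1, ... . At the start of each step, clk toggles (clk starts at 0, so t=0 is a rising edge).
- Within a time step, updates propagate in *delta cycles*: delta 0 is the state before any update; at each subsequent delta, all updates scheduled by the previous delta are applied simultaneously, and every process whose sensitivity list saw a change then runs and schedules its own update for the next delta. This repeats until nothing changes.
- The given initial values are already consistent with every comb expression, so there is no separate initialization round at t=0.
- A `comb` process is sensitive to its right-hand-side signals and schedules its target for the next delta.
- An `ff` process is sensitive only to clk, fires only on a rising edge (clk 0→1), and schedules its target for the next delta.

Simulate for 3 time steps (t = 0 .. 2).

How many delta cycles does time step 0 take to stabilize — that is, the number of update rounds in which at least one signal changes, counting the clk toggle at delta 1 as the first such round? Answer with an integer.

t=0 Δ0: c=0 a=0 clk=0 b=1 d=1
  Δ1: clk:0→1
  Δ2: b:1→0
  Δ3: d:1→0
  (3Δ to stable)
t=1 Δ0: c=0 a=0 clk=1 b=0 d=0
  Δ1: clk:1→0
  (1Δ to stable)
t=2 Δ0: c=0 a=0 clk=0 b=0 d=0
  Δ1: clk:0→1
  (1Δ to stable)

3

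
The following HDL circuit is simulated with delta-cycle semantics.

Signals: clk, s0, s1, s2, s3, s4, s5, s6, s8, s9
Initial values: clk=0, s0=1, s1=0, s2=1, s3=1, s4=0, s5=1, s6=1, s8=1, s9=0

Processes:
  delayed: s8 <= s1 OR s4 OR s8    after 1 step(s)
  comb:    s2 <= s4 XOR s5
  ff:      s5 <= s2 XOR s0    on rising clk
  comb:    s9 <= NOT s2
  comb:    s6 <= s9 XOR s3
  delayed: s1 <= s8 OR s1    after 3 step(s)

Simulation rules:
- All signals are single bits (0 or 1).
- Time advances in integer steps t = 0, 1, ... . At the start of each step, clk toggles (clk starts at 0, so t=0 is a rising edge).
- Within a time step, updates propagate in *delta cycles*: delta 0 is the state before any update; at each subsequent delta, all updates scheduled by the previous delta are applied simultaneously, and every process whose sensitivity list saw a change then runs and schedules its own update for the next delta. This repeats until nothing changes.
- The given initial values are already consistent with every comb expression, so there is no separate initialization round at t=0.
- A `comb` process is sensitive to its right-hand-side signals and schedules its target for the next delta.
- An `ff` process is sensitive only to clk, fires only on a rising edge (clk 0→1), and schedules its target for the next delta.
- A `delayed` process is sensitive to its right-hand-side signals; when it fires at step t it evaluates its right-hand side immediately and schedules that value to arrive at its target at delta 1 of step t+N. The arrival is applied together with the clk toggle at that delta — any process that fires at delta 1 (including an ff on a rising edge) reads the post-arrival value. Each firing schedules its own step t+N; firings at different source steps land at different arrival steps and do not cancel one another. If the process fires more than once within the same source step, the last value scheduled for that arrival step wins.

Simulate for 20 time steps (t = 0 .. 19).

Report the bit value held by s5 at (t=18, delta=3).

1

t=0 Δ0: clk=0 s1=0 s3=1 s6=1 s0=1 s9=0 s8=1 s2=1 s4=0 s5=1
  Δ1: clk:0→1
  Δ2: s5:1→0
  Δ3: s2:1→0
  Δ4: s9:0→1
  Δ5: s6:1→0
  (5Δ to stable)
t=1 Δ0: clk=1 s1=0 s3=1 s6=0 s0=1 s9=1 s8=1 s2=0 s4=0 s5=0
  Δ1: clk:1→0
  (1Δ to stable)
t=2 Δ0: clk=0 s1=0 s3=1 s6=0 s0=1 s9=1 s8=1 s2=0 s4=0 s5=0
  Δ1: clk:0→1
  Δ2: s5:0→1
  Δ3: s2:0→1
  Δ4: s9:1→0
  Δ5: s6:0→1
  (5Δ to stable)
t=3 Δ0: clk=1 s1=0 s3=1 s6=1 s0=1 s9=0 s8=1 s2=1 s4=0 s5=1
  Δ1: clk:1→0
  (1Δ to stable)
t=4 Δ0: clk=0 s1=0 s3=1 s6=1 s0=1 s9=0 s8=1 s2=1 s4=0 s5=1
  Δ1: clk:0→1
  Δ2: s5:1→0
  Δ3: s2:1→0
  Δ4: s9:0→1
  Δ5: s6:1→0
  (5Δ to stable)
t=5 Δ0: clk=1 s1=0 s3=1 s6=0 s0=1 s9=1 s8=1 s2=0 s4=0 s5=0
  Δ1: clk:1→0
  (1Δ to stable)
t=6 Δ0: clk=0 s1=0 s3=1 s6=0 s0=1 s9=1 s8=1 s2=0 s4=0 s5=0
  Δ1: clk:0→1
  Δ2: s5:0→1
  Δ3: s2:0→1
  Δ4: s9:1→0
  Δ5: s6:0→1
  (5Δ to stable)
t=7 Δ0: clk=1 s1=0 s3=1 s6=1 s0=1 s9=0 s8=1 s2=1 s4=0 s5=1
  Δ1: clk:1→0
  (1Δ to stable)
t=8 Δ0: clk=0 s1=0 s3=1 s6=1 s0=1 s9=0 s8=1 s2=1 s4=0 s5=1
  Δ1: clk:0→1
  Δ2: s5:1→0
  Δ3: s2:1→0
  Δ4: s9:0→1
  Δ5: s6:1→0
  (5Δ to stable)
t=9 Δ0: clk=1 s1=0 s3=1 s6=0 s0=1 s9=1 s8=1 s2=0 s4=0 s5=0
  Δ1: clk:1→0
  (1Δ to stable)
t=10 Δ0: clk=0 s1=0 s3=1 s6=0 s0=1 s9=1 s8=1 s2=0 s4=0 s5=0
  Δ1: clk:0→1
  Δ2: s5:0→1
  Δ3: s2:0→1
  Δ4: s9:1→0
  Δ5: s6:0→1
  (5Δ to stable)
t=11 Δ0: clk=1 s1=0 s3=1 s6=1 s0=1 s9=0 s8=1 s2=1 s4=0 s5=1
  Δ1: clk:1→0
  (1Δ to stable)
t=12 Δ0: clk=0 s1=0 s3=1 s6=1 s0=1 s9=0 s8=1 s2=1 s4=0 s5=1
  Δ1: clk:0→1
  Δ2: s5:1→0
  Δ3: s2:1→0
  Δ4: s9:0→1
  Δ5: s6:1→0
  (5Δ to stable)
t=13 Δ0: clk=1 s1=0 s3=1 s6=0 s0=1 s9=1 s8=1 s2=0 s4=0 s5=0
  Δ1: clk:1→0
  (1Δ to stable)
t=14 Δ0: clk=0 s1=0 s3=1 s6=0 s0=1 s9=1 s8=1 s2=0 s4=0 s5=0
  Δ1: clk:0→1
  Δ2: s5:0→1
  Δ3: s2:0→1
  Δ4: s9:1→0
  Δ5: s6:0→1
  (5Δ to stable)
t=15 Δ0: clk=1 s1=0 s3=1 s6=1 s0=1 s9=0 s8=1 s2=1 s4=0 s5=1
  Δ1: clk:1→0
  (1Δ to stable)
t=16 Δ0: clk=0 s1=0 s3=1 s6=1 s0=1 s9=0 s8=1 s2=1 s4=0 s5=1
  Δ1: clk:0→1
  Δ2: s5:1→0
  Δ3: s2:1→0
  Δ4: s9:0→1
  Δ5: s6:1→0
  (5Δ to stable)
t=17 Δ0: clk=1 s1=0 s3=1 s6=0 s0=1 s9=1 s8=1 s2=0 s4=0 s5=0
  Δ1: clk:1→0
  (1Δ to stable)
t=18 Δ0: clk=0 s1=0 s3=1 s6=0 s0=1 s9=1 s8=1 s2=0 s4=0 s5=0
  Δ1: clk:0→1
  Δ2: s5:0→1
  Δ3: s2:0→1
  Δ4: s9:1→0
  Δ5: s6:0→1
  (5Δ to stable)
t=19 Δ0: clk=1 s1=0 s3=1 s6=1 s0=1 s9=0 s8=1 s2=1 s4=0 s5=1
  Δ1: clk:1→0
  (1Δ to stable)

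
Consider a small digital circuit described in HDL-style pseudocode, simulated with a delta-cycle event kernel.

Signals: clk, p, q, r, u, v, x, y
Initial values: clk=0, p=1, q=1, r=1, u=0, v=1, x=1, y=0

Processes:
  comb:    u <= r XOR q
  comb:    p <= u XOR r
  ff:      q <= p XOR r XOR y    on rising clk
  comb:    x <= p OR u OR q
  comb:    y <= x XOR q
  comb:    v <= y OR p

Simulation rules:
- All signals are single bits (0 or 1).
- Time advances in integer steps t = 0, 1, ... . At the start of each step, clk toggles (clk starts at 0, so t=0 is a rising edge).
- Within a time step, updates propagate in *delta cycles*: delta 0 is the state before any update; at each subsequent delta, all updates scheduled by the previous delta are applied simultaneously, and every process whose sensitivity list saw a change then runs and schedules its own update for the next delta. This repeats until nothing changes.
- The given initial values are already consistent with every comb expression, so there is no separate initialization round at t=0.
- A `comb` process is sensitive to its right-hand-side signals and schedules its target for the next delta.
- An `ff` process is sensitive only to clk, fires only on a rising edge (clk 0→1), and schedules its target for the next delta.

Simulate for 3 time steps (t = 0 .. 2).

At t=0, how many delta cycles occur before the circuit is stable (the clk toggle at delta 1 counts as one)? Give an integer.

t0.Δ0 y=0 x=1 r=1 clk=0 u=0 p=1 v=1 q=1
t0.Δ1 y=0 x=1 r=1 clk=1 u=0 p=1 v=1 q=1
t0.Δ2 y=0 x=1 r=1 clk=1 u=0 p=1 v=1 q=0
t0.Δ3 y=1 x=1 r=1 clk=1 u=1 p=1 v=1 q=0
t0.Δ4 y=1 x=1 r=1 clk=1 u=1 p=0 v=1 q=0
t1.Δ0 y=1 x=1 r=1 clk=1 u=1 p=0 v=1 q=0
t1.Δ1 y=1 x=1 r=1 clk=0 u=1 p=0 v=1 q=0
t2.Δ0 y=1 x=1 r=1 clk=0 u=1 p=0 v=1 q=0
t2.Δ1 y=1 x=1 r=1 clk=1 u=1 p=0 v=1 q=0

4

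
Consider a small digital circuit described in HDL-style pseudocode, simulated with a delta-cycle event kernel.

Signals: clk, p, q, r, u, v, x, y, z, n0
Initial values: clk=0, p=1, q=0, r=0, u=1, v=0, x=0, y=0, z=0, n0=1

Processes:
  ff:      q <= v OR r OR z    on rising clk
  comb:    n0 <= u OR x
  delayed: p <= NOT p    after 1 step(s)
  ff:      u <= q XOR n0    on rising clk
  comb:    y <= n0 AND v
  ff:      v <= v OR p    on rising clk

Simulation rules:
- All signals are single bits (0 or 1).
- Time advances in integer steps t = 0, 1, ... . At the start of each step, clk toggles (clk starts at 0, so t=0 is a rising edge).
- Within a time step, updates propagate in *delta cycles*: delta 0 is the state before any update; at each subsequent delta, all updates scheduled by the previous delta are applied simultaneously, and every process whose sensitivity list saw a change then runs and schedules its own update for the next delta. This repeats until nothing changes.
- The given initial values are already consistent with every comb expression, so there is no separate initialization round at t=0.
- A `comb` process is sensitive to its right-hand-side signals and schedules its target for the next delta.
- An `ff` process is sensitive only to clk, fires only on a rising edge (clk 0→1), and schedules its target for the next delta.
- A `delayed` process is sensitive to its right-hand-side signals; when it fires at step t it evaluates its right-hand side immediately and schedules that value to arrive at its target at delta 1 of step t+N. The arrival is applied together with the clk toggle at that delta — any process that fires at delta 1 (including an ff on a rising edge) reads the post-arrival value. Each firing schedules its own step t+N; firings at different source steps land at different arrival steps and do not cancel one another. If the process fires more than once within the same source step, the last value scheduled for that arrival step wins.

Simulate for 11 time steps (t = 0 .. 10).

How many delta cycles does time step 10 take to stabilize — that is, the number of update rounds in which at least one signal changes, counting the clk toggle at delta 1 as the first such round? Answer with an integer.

4

t0.Δ0 q=0 z=0 x=0 y=0 clk=0 r=0 p=1 v=0 u=1 n0=1
t0.Δ1 q=0 z=0 x=0 y=0 clk=1 r=0 p=1 v=0 u=1 n0=1
t0.Δ2 q=0 z=0 x=0 y=0 clk=1 r=0 p=1 v=1 u=1 n0=1
t0.Δ3 q=0 z=0 x=0 y=1 clk=1 r=0 p=1 v=1 u=1 n0=1
t1.Δ0 q=0 z=0 x=0 y=1 clk=1 r=0 p=1 v=1 u=1 n0=1
t1.Δ1 q=0 z=0 x=0 y=1 clk=0 r=0 p=1 v=1 u=1 n0=1
t2.Δ0 q=0 z=0 x=0 y=1 clk=0 r=0 p=1 v=1 u=1 n0=1
t2.Δ1 q=0 z=0 x=0 y=1 clk=1 r=0 p=1 v=1 u=1 n0=1
t2.Δ2 q=1 z=0 x=0 y=1 clk=1 r=0 p=1 v=1 u=1 n0=1
t3.Δ0 q=1 z=0 x=0 y=1 clk=1 r=0 p=1 v=1 u=1 n0=1
t3.Δ1 q=1 z=0 x=0 y=1 clk=0 r=0 p=1 v=1 u=1 n0=1
t4.Δ0 q=1 z=0 x=0 y=1 clk=0 r=0 p=1 v=1 u=1 n0=1
t4.Δ1 q=1 z=0 x=0 y=1 clk=1 r=0 p=1 v=1 u=1 n0=1
t4.Δ2 q=1 z=0 x=0 y=1 clk=1 r=0 p=1 v=1 u=0 n0=1
t4.Δ3 q=1 z=0 x=0 y=1 clk=1 r=0 p=1 v=1 u=0 n0=0
t4.Δ4 q=1 z=0 x=0 y=0 clk=1 r=0 p=1 v=1 u=0 n0=0
t5.Δ0 q=1 z=0 x=0 y=0 clk=1 r=0 p=1 v=1 u=0 n0=0
t5.Δ1 q=1 z=0 x=0 y=0 clk=0 r=0 p=1 v=1 u=0 n0=0
t6.Δ0 q=1 z=0 x=0 y=0 clk=0 r=0 p=1 v=1 u=0 n0=0
t6.Δ1 q=1 z=0 x=0 y=0 clk=1 r=0 p=1 v=1 u=0 n0=0
t6.Δ2 q=1 z=0 x=0 y=0 clk=1 r=0 p=1 v=1 u=1 n0=0
t6.Δ3 q=1 z=0 x=0 y=0 clk=1 r=0 p=1 v=1 u=1 n0=1
t6.Δ4 q=1 z=0 x=0 y=1 clk=1 r=0 p=1 v=1 u=1 n0=1
t7.Δ0 q=1 z=0 x=0 y=1 clk=1 r=0 p=1 v=1 u=1 n0=1
t7.Δ1 q=1 z=0 x=0 y=1 clk=0 r=0 p=1 v=1 u=1 n0=1
t8.Δ0 q=1 z=0 x=0 y=1 clk=0 r=0 p=1 v=1 u=1 n0=1
t8.Δ1 q=1 z=0 x=0 y=1 clk=1 r=0 p=1 v=1 u=1 n0=1
t8.Δ2 q=1 z=0 x=0 y=1 clk=1 r=0 p=1 v=1 u=0 n0=1
t8.Δ3 q=1 z=0 x=0 y=1 clk=1 r=0 p=1 v=1 u=0 n0=0
t8.Δ4 q=1 z=0 x=0 y=0 clk=1 r=0 p=1 v=1 u=0 n0=0
t9.Δ0 q=1 z=0 x=0 y=0 clk=1 r=0 p=1 v=1 u=0 n0=0
t9.Δ1 q=1 z=0 x=0 y=0 clk=0 r=0 p=1 v=1 u=0 n0=0
t10.Δ0 q=1 z=0 x=0 y=0 clk=0 r=0 p=1 v=1 u=0 n0=0
t10.Δ1 q=1 z=0 x=0 y=0 clk=1 r=0 p=1 v=1 u=0 n0=0
t10.Δ2 q=1 z=0 x=0 y=0 clk=1 r=0 p=1 v=1 u=1 n0=0
t10.Δ3 q=1 z=0 x=0 y=0 clk=1 r=0 p=1 v=1 u=1 n0=1
t10.Δ4 q=1 z=0 x=0 y=1 clk=1 r=0 p=1 v=1 u=1 n0=1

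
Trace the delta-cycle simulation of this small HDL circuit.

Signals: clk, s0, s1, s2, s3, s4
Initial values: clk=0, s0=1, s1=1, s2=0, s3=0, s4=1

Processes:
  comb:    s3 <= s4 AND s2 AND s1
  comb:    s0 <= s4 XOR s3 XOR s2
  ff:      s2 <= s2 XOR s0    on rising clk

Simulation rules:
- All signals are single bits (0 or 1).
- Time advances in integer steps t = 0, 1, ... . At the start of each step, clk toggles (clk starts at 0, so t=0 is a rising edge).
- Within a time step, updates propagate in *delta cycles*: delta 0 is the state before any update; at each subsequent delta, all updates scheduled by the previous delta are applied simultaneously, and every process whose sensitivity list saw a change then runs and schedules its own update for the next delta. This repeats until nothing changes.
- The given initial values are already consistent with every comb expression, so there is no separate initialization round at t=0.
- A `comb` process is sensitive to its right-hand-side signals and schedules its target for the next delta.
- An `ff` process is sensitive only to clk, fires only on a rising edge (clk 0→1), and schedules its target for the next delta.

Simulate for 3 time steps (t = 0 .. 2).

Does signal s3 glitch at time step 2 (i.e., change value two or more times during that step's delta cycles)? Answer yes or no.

t=0 Δ0: clk=0 s1=1 s0=1 s4=1 s3=0 s2=0
  Δ1: clk:0→1
  Δ2: s2:0→1
  Δ3: s0:1→0, s3:0→1
  Δ4: s0:0→1
  (4Δ to stable)
t=1 Δ0: clk=1 s1=1 s0=1 s4=1 s3=1 s2=1
  Δ1: clk:1→0
  (1Δ to stable)
t=2 Δ0: clk=0 s1=1 s0=1 s4=1 s3=1 s2=1
  Δ1: clk:0→1
  Δ2: s2:1→0
  Δ3: s0:1→0, s3:1→0
  Δ4: s0:0→1
  (4Δ to stable)

no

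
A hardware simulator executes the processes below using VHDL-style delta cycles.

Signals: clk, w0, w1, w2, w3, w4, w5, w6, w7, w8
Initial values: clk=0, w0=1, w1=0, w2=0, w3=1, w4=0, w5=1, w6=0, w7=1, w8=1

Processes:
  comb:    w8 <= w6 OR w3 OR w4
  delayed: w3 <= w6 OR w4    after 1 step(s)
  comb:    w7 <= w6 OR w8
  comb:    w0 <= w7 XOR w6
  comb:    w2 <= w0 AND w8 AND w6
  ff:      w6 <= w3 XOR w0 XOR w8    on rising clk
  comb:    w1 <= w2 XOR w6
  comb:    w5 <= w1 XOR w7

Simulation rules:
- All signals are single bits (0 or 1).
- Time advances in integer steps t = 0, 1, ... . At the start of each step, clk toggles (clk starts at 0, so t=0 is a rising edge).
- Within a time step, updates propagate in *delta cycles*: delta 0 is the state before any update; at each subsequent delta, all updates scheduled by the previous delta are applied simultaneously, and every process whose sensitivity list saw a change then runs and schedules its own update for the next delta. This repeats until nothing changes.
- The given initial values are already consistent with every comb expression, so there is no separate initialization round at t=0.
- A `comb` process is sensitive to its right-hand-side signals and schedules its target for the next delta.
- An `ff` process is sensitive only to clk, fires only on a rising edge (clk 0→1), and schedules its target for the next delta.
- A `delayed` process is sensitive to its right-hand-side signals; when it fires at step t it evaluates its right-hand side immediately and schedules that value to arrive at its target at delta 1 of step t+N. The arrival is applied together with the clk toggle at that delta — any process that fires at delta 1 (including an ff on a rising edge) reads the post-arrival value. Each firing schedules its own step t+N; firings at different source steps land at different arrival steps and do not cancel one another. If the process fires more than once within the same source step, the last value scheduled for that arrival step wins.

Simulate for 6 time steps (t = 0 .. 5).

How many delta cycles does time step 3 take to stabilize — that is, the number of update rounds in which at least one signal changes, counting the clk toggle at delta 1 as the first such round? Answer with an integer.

t0.Δ0 w4=0 w8=1 w2=0 clk=0 w0=1 w5=1 w1=0 w6=0 w7=1 w3=1
t0.Δ1 w4=0 w8=1 w2=0 clk=1 w0=1 w5=1 w1=0 w6=0 w7=1 w3=1
t0.Δ2 w4=0 w8=1 w2=0 clk=1 w0=1 w5=1 w1=0 w6=1 w7=1 w3=1
t0.Δ3 w4=0 w8=1 w2=1 clk=1 w0=0 w5=1 w1=1 w6=1 w7=1 w3=1
t0.Δ4 w4=0 w8=1 w2=0 clk=1 w0=0 w5=0 w1=0 w6=1 w7=1 w3=1
t0.Δ5 w4=0 w8=1 w2=0 clk=1 w0=0 w5=1 w1=1 w6=1 w7=1 w3=1
t0.Δ6 w4=0 w8=1 w2=0 clk=1 w0=0 w5=0 w1=1 w6=1 w7=1 w3=1
t1.Δ0 w4=0 w8=1 w2=0 clk=1 w0=0 w5=0 w1=1 w6=1 w7=1 w3=1
t1.Δ1 w4=0 w8=1 w2=0 clk=0 w0=0 w5=0 w1=1 w6=1 w7=1 w3=1
t2.Δ0 w4=0 w8=1 w2=0 clk=0 w0=0 w5=0 w1=1 w6=1 w7=1 w3=1
t2.Δ1 w4=0 w8=1 w2=0 clk=1 w0=0 w5=0 w1=1 w6=1 w7=1 w3=1
t2.Δ2 w4=0 w8=1 w2=0 clk=1 w0=0 w5=0 w1=1 w6=0 w7=1 w3=1
t2.Δ3 w4=0 w8=1 w2=0 clk=1 w0=1 w5=0 w1=0 w6=0 w7=1 w3=1
t2.Δ4 w4=0 w8=1 w2=0 clk=1 w0=1 w5=1 w1=0 w6=0 w7=1 w3=1
t3.Δ0 w4=0 w8=1 w2=0 clk=1 w0=1 w5=1 w1=0 w6=0 w7=1 w3=1
t3.Δ1 w4=0 w8=1 w2=0 clk=0 w0=1 w5=1 w1=0 w6=0 w7=1 w3=0
t3.Δ2 w4=0 w8=0 w2=0 clk=0 w0=1 w5=1 w1=0 w6=0 w7=1 w3=0
t3.Δ3 w4=0 w8=0 w2=0 clk=0 w0=1 w5=1 w1=0 w6=0 w7=0 w3=0
t3.Δ4 w4=0 w8=0 w2=0 clk=0 w0=0 w5=0 w1=0 w6=0 w7=0 w3=0
t4.Δ0 w4=0 w8=0 w2=0 clk=0 w0=0 w5=0 w1=0 w6=0 w7=0 w3=0
t4.Δ1 w4=0 w8=0 w2=0 clk=1 w0=0 w5=0 w1=0 w6=0 w7=0 w3=0
t5.Δ0 w4=0 w8=0 w2=0 clk=1 w0=0 w5=0 w1=0 w6=0 w7=0 w3=0
t5.Δ1 w4=0 w8=0 w2=0 clk=0 w0=0 w5=0 w1=0 w6=0 w7=0 w3=0

4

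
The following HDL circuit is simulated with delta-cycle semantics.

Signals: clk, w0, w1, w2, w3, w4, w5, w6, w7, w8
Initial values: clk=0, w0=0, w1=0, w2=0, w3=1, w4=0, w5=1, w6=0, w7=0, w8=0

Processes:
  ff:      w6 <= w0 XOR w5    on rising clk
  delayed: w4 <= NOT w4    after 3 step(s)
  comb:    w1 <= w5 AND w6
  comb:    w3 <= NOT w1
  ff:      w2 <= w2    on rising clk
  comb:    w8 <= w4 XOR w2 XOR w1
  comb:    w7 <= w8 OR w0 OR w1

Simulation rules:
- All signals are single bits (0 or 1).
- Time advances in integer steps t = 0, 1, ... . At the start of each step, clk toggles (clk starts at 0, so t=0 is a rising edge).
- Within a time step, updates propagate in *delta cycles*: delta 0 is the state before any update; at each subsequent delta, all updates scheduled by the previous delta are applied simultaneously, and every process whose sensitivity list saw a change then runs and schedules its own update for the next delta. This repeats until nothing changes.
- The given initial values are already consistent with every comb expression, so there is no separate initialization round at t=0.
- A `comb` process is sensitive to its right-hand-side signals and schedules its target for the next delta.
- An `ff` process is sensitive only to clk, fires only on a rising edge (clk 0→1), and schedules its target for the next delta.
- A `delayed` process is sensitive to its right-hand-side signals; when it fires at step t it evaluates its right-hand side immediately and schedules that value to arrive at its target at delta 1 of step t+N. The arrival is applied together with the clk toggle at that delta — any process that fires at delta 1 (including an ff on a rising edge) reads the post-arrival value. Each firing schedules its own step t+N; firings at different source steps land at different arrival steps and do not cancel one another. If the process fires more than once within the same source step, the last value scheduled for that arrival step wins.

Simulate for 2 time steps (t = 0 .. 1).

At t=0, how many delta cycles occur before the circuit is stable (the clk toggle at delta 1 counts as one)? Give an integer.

[bits: w1,w8,w3,w2,clk,w4,w0,w7,w6,w5]
t=0: Δ0=0010000001 Δ1=0010100001 Δ2=0010100011 Δ3=1010100011 Δ4=1100100111 | 4Δ
t=1: Δ0=1100100111 Δ1=1100000111 | 1Δ

4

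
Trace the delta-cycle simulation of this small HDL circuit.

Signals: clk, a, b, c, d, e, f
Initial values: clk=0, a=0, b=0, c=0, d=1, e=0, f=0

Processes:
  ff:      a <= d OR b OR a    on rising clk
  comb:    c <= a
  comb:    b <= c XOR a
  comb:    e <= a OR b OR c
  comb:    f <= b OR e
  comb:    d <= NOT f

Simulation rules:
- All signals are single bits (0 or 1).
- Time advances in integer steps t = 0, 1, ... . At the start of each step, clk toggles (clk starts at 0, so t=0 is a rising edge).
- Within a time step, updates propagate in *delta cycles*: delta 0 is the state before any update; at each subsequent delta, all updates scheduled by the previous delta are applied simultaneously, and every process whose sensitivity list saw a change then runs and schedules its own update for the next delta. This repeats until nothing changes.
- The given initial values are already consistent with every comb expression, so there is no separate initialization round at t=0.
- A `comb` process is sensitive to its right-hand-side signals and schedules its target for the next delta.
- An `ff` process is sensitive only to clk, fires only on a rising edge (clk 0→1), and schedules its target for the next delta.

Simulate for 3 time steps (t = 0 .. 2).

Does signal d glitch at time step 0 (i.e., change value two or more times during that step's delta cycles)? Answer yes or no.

no

t=0 Δ0: clk=0 a=0 b=0 f=0 c=0 e=0 d=1
  Δ1: clk:0→1
  Δ2: a:0→1
  Δ3: b:0→1, c:0→1, e:0→1
  Δ4: b:1→0, f:0→1
  Δ5: d:1→0
  (5Δ to stable)
t=1 Δ0: clk=1 a=1 b=0 f=1 c=1 e=1 d=0
  Δ1: clk:1→0
  (1Δ to stable)
t=2 Δ0: clk=0 a=1 b=0 f=1 c=1 e=1 d=0
  Δ1: clk:0→1
  (1Δ to stable)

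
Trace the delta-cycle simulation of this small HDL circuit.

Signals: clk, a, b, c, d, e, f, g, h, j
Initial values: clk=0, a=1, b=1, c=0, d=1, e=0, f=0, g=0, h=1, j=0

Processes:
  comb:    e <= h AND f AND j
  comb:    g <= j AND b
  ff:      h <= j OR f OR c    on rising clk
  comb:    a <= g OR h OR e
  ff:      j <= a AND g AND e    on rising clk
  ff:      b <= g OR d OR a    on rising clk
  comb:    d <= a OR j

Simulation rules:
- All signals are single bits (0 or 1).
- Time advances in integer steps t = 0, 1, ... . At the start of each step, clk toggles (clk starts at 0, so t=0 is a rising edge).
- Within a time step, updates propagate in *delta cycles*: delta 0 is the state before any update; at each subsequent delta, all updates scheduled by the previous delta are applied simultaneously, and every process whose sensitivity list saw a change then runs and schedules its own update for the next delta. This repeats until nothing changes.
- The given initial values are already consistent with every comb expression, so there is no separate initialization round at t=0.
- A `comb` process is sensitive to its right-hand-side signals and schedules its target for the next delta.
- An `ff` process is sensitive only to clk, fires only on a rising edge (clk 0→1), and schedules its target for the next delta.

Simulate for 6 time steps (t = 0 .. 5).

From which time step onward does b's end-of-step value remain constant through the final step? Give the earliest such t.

t0.Δ0 clk=0 e=0 h=1 c=0 b=1 a=1 d=1 j=0 g=0 f=0
t0.Δ1 clk=1 e=0 h=1 c=0 b=1 a=1 d=1 j=0 g=0 f=0
t0.Δ2 clk=1 e=0 h=0 c=0 b=1 a=1 d=1 j=0 g=0 f=0
t0.Δ3 clk=1 e=0 h=0 c=0 b=1 a=0 d=1 j=0 g=0 f=0
t0.Δ4 clk=1 e=0 h=0 c=0 b=1 a=0 d=0 j=0 g=0 f=0
t1.Δ0 clk=1 e=0 h=0 c=0 b=1 a=0 d=0 j=0 g=0 f=0
t1.Δ1 clk=0 e=0 h=0 c=0 b=1 a=0 d=0 j=0 g=0 f=0
t2.Δ0 clk=0 e=0 h=0 c=0 b=1 a=0 d=0 j=0 g=0 f=0
t2.Δ1 clk=1 e=0 h=0 c=0 b=1 a=0 d=0 j=0 g=0 f=0
t2.Δ2 clk=1 e=0 h=0 c=0 b=0 a=0 d=0 j=0 g=0 f=0
t3.Δ0 clk=1 e=0 h=0 c=0 b=0 a=0 d=0 j=0 g=0 f=0
t3.Δ1 clk=0 e=0 h=0 c=0 b=0 a=0 d=0 j=0 g=0 f=0
t4.Δ0 clk=0 e=0 h=0 c=0 b=0 a=0 d=0 j=0 g=0 f=0
t4.Δ1 clk=1 e=0 h=0 c=0 b=0 a=0 d=0 j=0 g=0 f=0
t5.Δ0 clk=1 e=0 h=0 c=0 b=0 a=0 d=0 j=0 g=0 f=0
t5.Δ1 clk=0 e=0 h=0 c=0 b=0 a=0 d=0 j=0 g=0 f=0

2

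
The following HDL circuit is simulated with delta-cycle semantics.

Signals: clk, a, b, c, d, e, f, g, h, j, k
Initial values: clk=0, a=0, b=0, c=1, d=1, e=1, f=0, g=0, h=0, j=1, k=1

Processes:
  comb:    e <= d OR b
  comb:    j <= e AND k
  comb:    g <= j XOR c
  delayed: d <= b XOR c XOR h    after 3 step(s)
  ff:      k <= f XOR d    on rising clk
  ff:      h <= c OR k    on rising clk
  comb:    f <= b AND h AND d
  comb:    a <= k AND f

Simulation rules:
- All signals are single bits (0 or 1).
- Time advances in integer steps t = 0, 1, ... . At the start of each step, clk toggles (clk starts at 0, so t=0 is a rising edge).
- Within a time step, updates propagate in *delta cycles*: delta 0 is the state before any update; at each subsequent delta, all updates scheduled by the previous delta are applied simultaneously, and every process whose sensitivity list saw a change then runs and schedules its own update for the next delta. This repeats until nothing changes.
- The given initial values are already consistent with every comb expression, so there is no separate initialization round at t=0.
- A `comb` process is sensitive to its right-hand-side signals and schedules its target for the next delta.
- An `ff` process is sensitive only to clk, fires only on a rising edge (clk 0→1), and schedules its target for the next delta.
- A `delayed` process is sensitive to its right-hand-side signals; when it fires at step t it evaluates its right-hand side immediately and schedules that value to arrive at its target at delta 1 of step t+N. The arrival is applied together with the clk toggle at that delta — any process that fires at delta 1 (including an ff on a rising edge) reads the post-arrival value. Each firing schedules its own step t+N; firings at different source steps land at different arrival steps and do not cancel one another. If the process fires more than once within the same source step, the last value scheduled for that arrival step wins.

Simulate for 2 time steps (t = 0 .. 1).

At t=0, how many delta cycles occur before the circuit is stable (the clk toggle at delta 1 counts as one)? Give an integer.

[bits: j,b,e,k,d,f,c,a,h,g,clk]
t=0: Δ0=10111010000 Δ1=10111010001 Δ2=10111010101 | 2Δ
t=1: Δ0=10111010101 Δ1=10111010100 | 1Δ

2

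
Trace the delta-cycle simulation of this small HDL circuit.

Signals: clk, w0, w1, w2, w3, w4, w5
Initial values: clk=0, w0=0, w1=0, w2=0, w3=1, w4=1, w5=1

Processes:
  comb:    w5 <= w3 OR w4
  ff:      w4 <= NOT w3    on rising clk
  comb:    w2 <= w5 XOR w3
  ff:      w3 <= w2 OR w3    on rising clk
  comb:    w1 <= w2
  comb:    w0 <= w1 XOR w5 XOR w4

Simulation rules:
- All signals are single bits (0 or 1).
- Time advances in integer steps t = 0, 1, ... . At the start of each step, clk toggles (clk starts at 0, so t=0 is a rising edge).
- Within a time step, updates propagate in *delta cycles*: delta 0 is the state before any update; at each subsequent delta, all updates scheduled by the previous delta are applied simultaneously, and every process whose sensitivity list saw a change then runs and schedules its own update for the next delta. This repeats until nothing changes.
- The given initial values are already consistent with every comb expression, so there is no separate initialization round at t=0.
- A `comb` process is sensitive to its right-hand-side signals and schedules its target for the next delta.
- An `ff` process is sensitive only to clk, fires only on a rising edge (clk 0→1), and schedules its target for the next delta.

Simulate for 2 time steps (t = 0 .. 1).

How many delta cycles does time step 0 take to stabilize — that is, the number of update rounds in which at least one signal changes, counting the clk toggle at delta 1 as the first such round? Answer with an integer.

3

t=0 Δ0: w5=1 w4=1 clk=0 w1=0 w0=0 w3=1 w2=0
  Δ1: clk:0→1
  Δ2: w4:1→0
  Δ3: w0:0→1
  (3Δ to stable)
t=1 Δ0: w5=1 w4=0 clk=1 w1=0 w0=1 w3=1 w2=0
  Δ1: clk:1→0
  (1Δ to stable)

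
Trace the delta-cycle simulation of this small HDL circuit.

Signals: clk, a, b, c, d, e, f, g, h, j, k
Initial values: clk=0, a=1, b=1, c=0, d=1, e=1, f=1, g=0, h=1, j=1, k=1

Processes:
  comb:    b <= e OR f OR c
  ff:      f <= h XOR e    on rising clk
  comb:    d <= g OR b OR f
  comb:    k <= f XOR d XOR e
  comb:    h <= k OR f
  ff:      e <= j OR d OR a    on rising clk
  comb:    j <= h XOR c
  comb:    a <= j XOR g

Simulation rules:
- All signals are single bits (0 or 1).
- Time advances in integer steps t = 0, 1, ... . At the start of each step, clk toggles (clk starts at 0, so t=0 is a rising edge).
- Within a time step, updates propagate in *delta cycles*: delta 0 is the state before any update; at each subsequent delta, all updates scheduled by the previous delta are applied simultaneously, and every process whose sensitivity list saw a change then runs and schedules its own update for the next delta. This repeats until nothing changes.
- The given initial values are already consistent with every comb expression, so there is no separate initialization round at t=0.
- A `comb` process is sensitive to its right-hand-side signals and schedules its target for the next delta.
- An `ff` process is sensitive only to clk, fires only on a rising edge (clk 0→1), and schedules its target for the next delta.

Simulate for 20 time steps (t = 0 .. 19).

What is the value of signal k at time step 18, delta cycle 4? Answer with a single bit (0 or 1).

1

[bits: c,j,a,g,d,k,f,h,b,e,clk]
t=0: Δ0=01101111110 Δ1=01101111111 Δ2=01101101111 Δ3=01101001111 Δ4=01101000111 Δ5=00101000111 Δ6=00001000111 | 6Δ
t=1: Δ0=00001000111 Δ1=00001000110 | 1Δ
t=2: Δ0=00001000110 Δ1=00001000111 Δ2=00001010111 Δ3=00001111111 Δ4=01001111111 Δ5=01101111111 | 5Δ
t=3: Δ0=01101111111 Δ1=01101111110 | 1Δ
t=4: Δ0=01101111110 Δ1=01101111111 Δ2=01101101111 Δ3=01101001111 Δ4=01101000111 Δ5=00101000111 Δ6=00001000111 | 6Δ
t=5: Δ0=00001000111 Δ1=00001000110 | 1Δ
t=6: Δ0=00001000110 Δ1=00001000111 Δ2=00001010111 Δ3=00001111111 Δ4=01001111111 Δ5=01101111111 | 5Δ
t=7: Δ0=01101111111 Δ1=01101111110 | 1Δ
t=8: Δ0=01101111110 Δ1=01101111111 Δ2=01101101111 Δ3=01101001111 Δ4=01101000111 Δ5=00101000111 Δ6=00001000111 | 6Δ
t=9: Δ0=00001000111 Δ1=00001000110 | 1Δ
t=10: Δ0=00001000110 Δ1=00001000111 Δ2=00001010111 Δ3=00001111111 Δ4=01001111111 Δ5=01101111111 | 5Δ
t=11: Δ0=01101111111 Δ1=01101111110 | 1Δ
t=12: Δ0=01101111110 Δ1=01101111111 Δ2=01101101111 Δ3=01101001111 Δ4=01101000111 Δ5=00101000111 Δ6=00001000111 | 6Δ
t=13: Δ0=00001000111 Δ1=00001000110 | 1Δ
t=14: Δ0=00001000110 Δ1=00001000111 Δ2=00001010111 Δ3=00001111111 Δ4=01001111111 Δ5=01101111111 | 5Δ
t=15: Δ0=01101111111 Δ1=01101111110 | 1Δ
t=16: Δ0=01101111110 Δ1=01101111111 Δ2=01101101111 Δ3=01101001111 Δ4=01101000111 Δ5=00101000111 Δ6=00001000111 | 6Δ
t=17: Δ0=00001000111 Δ1=00001000110 | 1Δ
t=18: Δ0=00001000110 Δ1=00001000111 Δ2=00001010111 Δ3=00001111111 Δ4=01001111111 Δ5=01101111111 | 5Δ
t=19: Δ0=01101111111 Δ1=01101111110 | 1Δ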